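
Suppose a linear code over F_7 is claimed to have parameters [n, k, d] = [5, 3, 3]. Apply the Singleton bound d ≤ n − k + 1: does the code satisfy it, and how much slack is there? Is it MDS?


Singleton RHS = n − k + 1 = 3, slack = 0, bound satisfied, MDS.

Singleton bound: d ≤ n − k + 1.
Here n = 5, k = 3, so n − k + 1 = 3.
Given d = 3, check d ≤ 3: YES.
Slack = (n − k + 1) − d = 0.
The code is MDS (slack = 0).
Description: the claimed parameters are [5, 3, 3]_7; such a code would be MDS (meets Singleton bound).


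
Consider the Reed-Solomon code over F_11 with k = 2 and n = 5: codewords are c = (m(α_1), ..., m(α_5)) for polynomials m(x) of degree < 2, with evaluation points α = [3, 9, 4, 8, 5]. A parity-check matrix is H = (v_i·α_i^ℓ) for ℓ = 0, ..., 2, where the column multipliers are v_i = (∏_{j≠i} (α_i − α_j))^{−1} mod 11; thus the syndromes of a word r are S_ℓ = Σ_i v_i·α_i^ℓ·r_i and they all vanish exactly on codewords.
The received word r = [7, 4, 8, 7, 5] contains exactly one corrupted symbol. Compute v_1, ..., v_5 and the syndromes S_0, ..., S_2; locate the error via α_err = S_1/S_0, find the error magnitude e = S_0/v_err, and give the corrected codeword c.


S = (8, 2, 6), error at position 1, error magnitude e = 7, c = [0, 4, 8, 7, 5].

Step 1: column multipliers v_i = (∏_{j≠i}(α_i − α_j))^{−1} mod 11.
  i = 1 (α = 3): (3−9)(3−4)(3−8)(3−5) = (−6)·(−1)·(−5)·(−2) = 60 ≡ 5, so v_1 = 5^{−1} = 9 (mod 11).
  i = 2 (α = 9): (9−3)(9−4)(9−8)(9−5) = 6·5·1·4 = 120 ≡ 10, so v_2 = 10^{−1} = 10 (mod 11).
  i = 3 (α = 4): (4−3)(4−9)(4−8)(4−5) = 1·(−5)·(−4)·(−1) = −20 ≡ 2, so v_3 = 2^{−1} = 6 (mod 11).
  i = 4 (α = 8): (8−3)(8−9)(8−4)(8−5) = 5·(−1)·4·3 = −60 ≡ 6, so v_4 = 6^{−1} = 2 (mod 11).
  i = 5 (α = 5): (5−3)(5−9)(5−4)(5−8) = 2·(−4)·1·(−3) = 24 ≡ 2, so v_5 = 2^{−1} = 6 (mod 11).
  v = [9, 10, 6, 2, 6].
Step 2: syndromes of r = [7, 4, 8, 7, 5] (all sums mod 11).
  S_0 = Σ v_i r_i = 9·7 + 10·4 + 6·8 + 2·7 + 6·5 = 195 ≡ 8.
  S_1 = Σ v_i α_i r_i = 9·3·7 + 10·9·4 + 6·4·8 + 2·8·7 + 6·5·5 = 1003 ≡ 2.
  α_i^2 mod 11 = [9, 4, 5, 9, 3].
  S_2 = Σ v_i α_i^2 r_i = 9·9·7 + 10·4·4 + 6·5·8 + 2·9·7 + 6·3·5 = 1183 ≡ 6.
  S = (8, 2, 6) ≠ 0, so r is not a codeword (an error is present).
Step 3: locate the error. For a single error e at position i, S_ℓ = v_i·e·α_i^ℓ, so α_err = S_1/S_0.
  S_0^{−1} = 8^{−1} = 7 (mod 11), so α_err = 2·7 = 14 ≡ 3 = α_1. Error position i = 1.
  Consistency check: S_2/S_1 = 6·6 = 36 ≡ 3 = α_err ✓ (single-error assumption holds).
Step 4: error magnitude e = S_0/v_1 = S_0·∏_{j≠1}(α_1 − α_j) = 8·5 = 40 ≡ 7 (mod 11).
Step 5: correct position 1: c_1 = r_1 − e = 7 − 7 ≡ 0 (mod 11). Hence c = [0, 4, 8, 7, 5].
  Check: interpolating c through the α_i gives m(x) = 9 + 8·x (degree < 2) with m(α_i) = c_i for every i, so c is indeed a codeword.


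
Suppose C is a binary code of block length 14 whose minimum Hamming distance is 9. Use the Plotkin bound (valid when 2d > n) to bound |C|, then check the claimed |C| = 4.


Plotkin bound M ≤ 4; given |C| = 4 ≤ bound (satisfied).

Check applicability: 2d = 18, n = 14.
2d − n = 4 > 0, so Plotkin applies.
Compute d/(2d−n) = 9/4 ≈ 2.2500.
⌊d/(2d−n)⌋ = 2.
Plotkin bound: M ≤ 2·2 = 4.
Given |C| = 4, check: satisfied.
This |C| is at the Plotkin bound.


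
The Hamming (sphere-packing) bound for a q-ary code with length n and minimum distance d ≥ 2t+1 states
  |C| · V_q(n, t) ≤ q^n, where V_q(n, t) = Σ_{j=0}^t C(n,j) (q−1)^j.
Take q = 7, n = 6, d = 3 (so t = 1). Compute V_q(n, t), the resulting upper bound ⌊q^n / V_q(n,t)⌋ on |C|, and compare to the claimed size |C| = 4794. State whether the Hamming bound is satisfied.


V_q(n, t) = 37, q^n = 117649, Hamming bound = 3179, |C| = 4794 > bound (violated).

Step 1: Compute V_q(n, t) = Σ_{j=0}^1 C(n, j) (q−1)^j.
  j = 0: C(6,0)·(6)^0 = 1·1 = 1.
  j = 1: C(6,1)·(6)^1 = 6·6 = 36.
  V_q(n, t) = 1 + 36 = 37.
Step 2: q^n = 7^6 = 117649.
Step 3: Hamming bound ⌊q^n / V_q(n,t)⌋ = ⌊117649/37⌋ = 3179.
Step 4: Compare |C| = 4794 to 3179: violated.
The claimed |C| lies above the Hamming bound, so no 7-ary code of length 6 with d ≥ 3 can have 4794 codewords.


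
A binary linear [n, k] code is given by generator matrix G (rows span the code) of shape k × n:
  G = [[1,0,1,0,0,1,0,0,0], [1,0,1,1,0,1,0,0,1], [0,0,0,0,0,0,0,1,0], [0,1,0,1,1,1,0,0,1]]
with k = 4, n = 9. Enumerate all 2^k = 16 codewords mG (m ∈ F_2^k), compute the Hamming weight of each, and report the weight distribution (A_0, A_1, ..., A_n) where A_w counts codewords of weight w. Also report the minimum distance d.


Weight distribution: A_0 = 1, A_1 = 1, A_2 = 1, A_3 = 3, A_4 = 3, A_5 = 3, A_6 = 3, A_7 = 1. Minimum distance d = 1.

Enumerate all 2^4 = 16 messages m ∈ F_2^4.
For each, compute codeword c = mG in F_2^9, then tally its weight.
  m = 0000 → c = 000000000, weight = 0.
  m = 1000 → c = 101001000, weight = 3.
  m = 0100 → c = 101101001, weight = 5.
  m = 1100 → c = 000100001, weight = 2.
  m = 0010 → c = 000000010, weight = 1.
  m = 1010 → c = 101001010, weight = 4.
  m = 0110 → c = 101101011, weight = 6.
  m = 1110 → c = 000100011, weight = 3.
  m = 0001 → c = 010111001, weight = 5.
  m = 1001 → c = 111110001, weight = 6.
  m = 0101 → c = 111010000, weight = 4.
  m = 1101 → c = 010011000, weight = 3.
  m = 0011 → c = 010111011, weight = 6.
  m = 1011 → c = 111110011, weight = 7.
  m = 0111 → c = 111010010, weight = 5.
  m = 1111 → c = 010011010, weight = 4.
Tally weights:
  weight 0: 1 codewords.
  weight 1: 1 codewords.
  weight 2: 1 codewords.
  weight 3: 3 codewords.
  weight 4: 3 codewords.
  weight 5: 3 codewords.
  weight 6: 3 codewords.
  weight 7: 1 codewords.
Minimum distance d = smallest w > 0 with A_w > 0 = 1.
Sanity: Σ A_w = 16 = 2^4 = 16 ✓.


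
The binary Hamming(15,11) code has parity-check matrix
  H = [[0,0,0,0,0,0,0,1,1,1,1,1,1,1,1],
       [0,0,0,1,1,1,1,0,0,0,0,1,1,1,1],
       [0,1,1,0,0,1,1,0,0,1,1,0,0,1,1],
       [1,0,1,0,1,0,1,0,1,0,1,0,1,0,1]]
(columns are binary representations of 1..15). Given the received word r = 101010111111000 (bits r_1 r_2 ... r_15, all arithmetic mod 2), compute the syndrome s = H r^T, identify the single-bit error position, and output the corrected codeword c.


s = (1, 1, 0, 0)^T, error position = 12, corrected codeword c = 101010111110000

Compute s = H r^T mod 2 one row at a time:
  s_1 = 1 + 1 + 1 + 1 + 1 + 0 + 0 + 0 = 5 ≡ 1 (mod 2).
  s_2 = 0 + 1 + 0 + 1 + 1 + 0 + 0 + 0 = 3 ≡ 1 (mod 2).
  s_3 = 0 + 1 + 0 + 1 + 1 + 1 + 0 + 0 = 4 ≡ 0 (mod 2).
  s_4 = 1 + 1 + 1 + 1 + 1 + 1 + 0 + 0 = 6 ≡ 0 (mod 2).
s = (1, 1, 0, 0)^T — this equals column 12 of H (binary 1100), so error is at position 12.
Correct: flip bit 12 of r = 101010111111000 to get c = 101010111110000.


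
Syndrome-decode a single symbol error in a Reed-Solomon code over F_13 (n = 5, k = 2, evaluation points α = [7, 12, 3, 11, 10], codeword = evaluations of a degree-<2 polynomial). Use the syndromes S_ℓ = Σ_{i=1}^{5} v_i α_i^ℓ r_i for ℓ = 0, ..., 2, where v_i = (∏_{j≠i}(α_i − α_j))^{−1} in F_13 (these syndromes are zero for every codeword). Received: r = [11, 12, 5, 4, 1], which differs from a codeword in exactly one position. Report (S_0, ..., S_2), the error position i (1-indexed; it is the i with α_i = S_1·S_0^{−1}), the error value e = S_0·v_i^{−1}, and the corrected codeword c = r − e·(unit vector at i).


S = (6, 8, 2), error at position 5, error magnitude e = 5, c = [11, 12, 5, 4, 9].

Step 1: column multipliers v_i = (∏_{j≠i}(α_i − α_j))^{−1} mod 13.
  i = 1 (α = 7): (7−12)(7−3)(7−11)(7−10) = (−5)·4·(−4)·(−3) = −240 ≡ 7, so v_1 = 7^{−1} = 2 (mod 13).
  i = 2 (α = 12): (12−7)(12−3)(12−11)(12−10) = 5·9·1·2 = 90 ≡ 12, so v_2 = 12^{−1} = 12 (mod 13).
  i = 3 (α = 3): (3−7)(3−12)(3−11)(3−10) = (−4)·(−9)·(−8)·(−7) = 2016 ≡ 1, so v_3 = 1^{−1} = 1 (mod 13).
  i = 4 (α = 11): (11−7)(11−12)(11−3)(11−10) = 4·(−1)·8·1 = −32 ≡ 7, so v_4 = 7^{−1} = 2 (mod 13).
  i = 5 (α = 10): (10−7)(10−12)(10−3)(10−11) = 3·(−2)·7·(−1) = 42 ≡ 3, so v_5 = 3^{−1} = 9 (mod 13).
  v = [2, 12, 1, 2, 9].
Step 2: syndromes of r = [11, 12, 5, 4, 1] (all sums mod 13).
  S_0 = Σ v_i r_i = 2·11 + 12·12 + 1·5 + 2·4 + 9·1 = 188 ≡ 6.
  S_1 = Σ v_i α_i r_i = 2·7·11 + 12·12·12 + 1·3·5 + 2·11·4 + 9·10·1 = 2075 ≡ 8.
  α_i^2 mod 13 = [10, 1, 9, 4, 9].
  S_2 = Σ v_i α_i^2 r_i = 2·10·11 + 12·1·12 + 1·9·5 + 2·4·4 + 9·9·1 = 522 ≡ 2.
  S = (6, 8, 2) ≠ 0, so r is not a codeword (an error is present).
Step 3: locate the error. For a single error e at position i, S_ℓ = v_i·e·α_i^ℓ, so α_err = S_1/S_0.
  S_0^{−1} = 6^{−1} = 11 (mod 13), so α_err = 8·11 = 88 ≡ 10 = α_5. Error position i = 5.
  Consistency check: S_2/S_1 = 2·5 = 10 ≡ 10 = α_err ✓ (single-error assumption holds).
Step 4: error magnitude e = S_0/v_5 = S_0·∏_{j≠5}(α_5 − α_j) = 6·3 = 18 ≡ 5 (mod 13).
Step 5: correct position 5: c_5 = r_5 − e = 1 − 5 ≡ 9 (mod 13). Hence c = [11, 12, 5, 4, 9].
  Check: interpolating c through the α_i gives m(x) = 7 + 8·x (degree < 2) with m(α_i) = c_i for every i, so c is indeed a codeword.


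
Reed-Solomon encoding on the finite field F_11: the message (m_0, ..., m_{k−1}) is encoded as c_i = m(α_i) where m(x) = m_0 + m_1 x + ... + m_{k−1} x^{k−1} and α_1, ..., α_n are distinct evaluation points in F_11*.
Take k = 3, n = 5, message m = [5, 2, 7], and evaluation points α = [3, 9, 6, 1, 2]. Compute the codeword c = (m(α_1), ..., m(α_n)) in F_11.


c = [8, 7, 5, 3, 4]

Message polynomial: m(x) = 5 + 2·x + 7·x^2 (mod 11).
For each evaluation point α_i, compute m(α_i) mod 11:
  α_1 = 3: Horner steps 7 → 1 → 8, so m(3) = 8.
  α_2 = 9: Horner steps 7 → 10 → 7, so m(9) = 7.
  α_3 = 6: Horner steps 7 → 0 → 5, so m(6) = 5.
  α_4 = 1: Horner steps 7 → 9 → 3, so m(1) = 3.
  α_5 = 2: Horner steps 7 → 5 → 4, so m(2) = 4.
Codeword c = [8, 7, 5, 3, 4] ∈ F_11^5.


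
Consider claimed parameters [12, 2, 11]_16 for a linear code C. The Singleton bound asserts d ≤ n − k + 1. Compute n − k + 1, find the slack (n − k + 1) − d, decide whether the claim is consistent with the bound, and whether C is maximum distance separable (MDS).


Singleton RHS = n − k + 1 = 11, slack = 0, bound satisfied, MDS.

Singleton bound: d ≤ n − k + 1.
Here n = 12, k = 2, so n − k + 1 = 11.
Given d = 11, check d ≤ 11: YES.
Slack = (n − k + 1) − d = 0.
The code is MDS (slack = 0).
Description: the claimed parameters are [12, 2, 11]_16; such a code would be MDS (meets Singleton bound).


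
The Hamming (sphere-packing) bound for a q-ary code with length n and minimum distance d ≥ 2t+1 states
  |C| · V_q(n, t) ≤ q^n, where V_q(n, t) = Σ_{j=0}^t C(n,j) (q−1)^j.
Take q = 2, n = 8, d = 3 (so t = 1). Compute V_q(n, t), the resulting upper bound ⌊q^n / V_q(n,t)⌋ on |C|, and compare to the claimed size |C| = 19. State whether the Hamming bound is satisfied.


V_q(n, t) = 9, q^n = 256, Hamming bound = 28, |C| = 19 ≤ bound (satisfied).

Step 1: Compute V_q(n, t) = Σ_{j=0}^1 C(n, j) (q−1)^j.
  j = 0: C(8,0)·(1)^0 = 1·1 = 1.
  j = 1: C(8,1)·(1)^1 = 8·1 = 8.
  V_q(n, t) = 1 + 8 = 9.
Step 2: q^n = 2^8 = 256.
Step 3: Hamming bound ⌊q^n / V_q(n,t)⌋ = ⌊256/9⌋ = 28.
Step 4: Compare |C| = 19 to 28: satisfied.
The claimed |C| lies below the Hamming bound.


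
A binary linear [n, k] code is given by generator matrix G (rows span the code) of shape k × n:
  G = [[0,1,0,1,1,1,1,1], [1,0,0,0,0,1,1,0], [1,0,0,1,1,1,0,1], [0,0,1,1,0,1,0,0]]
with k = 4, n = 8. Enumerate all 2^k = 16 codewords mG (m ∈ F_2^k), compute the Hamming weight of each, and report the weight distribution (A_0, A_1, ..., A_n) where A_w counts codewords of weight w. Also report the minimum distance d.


Weight distribution: A_0 = 1, A_2 = 1, A_3 = 4, A_4 = 3, A_5 = 4, A_6 = 3. Minimum distance d = 2.

Enumerate all 2^4 = 16 messages m ∈ F_2^4.
For each, compute codeword c = mG in F_2^8, then tally its weight.
  m = 0000 → c = 00000000, weight = 0.
  m = 1000 → c = 01011111, weight = 6.
  m = 0100 → c = 10000110, weight = 3.
  m = 1100 → c = 11011001, weight = 5.
  m = 0010 → c = 10011101, weight = 5.
  m = 1010 → c = 11000010, weight = 3.
  m = 0110 → c = 00011011, weight = 4.
  m = 1110 → c = 01000100, weight = 2.
  m = 0001 → c = 00110100, weight = 3.
  m = 1001 → c = 01101011, weight = 5.
  m = 0101 → c = 10110010, weight = 4.
  m = 1101 → c = 11101101, weight = 6.
  m = 0011 → c = 10101001, weight = 4.
  m = 1011 → c = 11110110, weight = 6.
  m = 0111 → c = 00101111, weight = 5.
  m = 1111 → c = 01110000, weight = 3.
Tally weights:
  weight 0: 1 codewords.
  weight 2: 1 codewords.
  weight 3: 4 codewords.
  weight 4: 3 codewords.
  weight 5: 4 codewords.
  weight 6: 3 codewords.
Minimum distance d = smallest w > 0 with A_w > 0 = 2.
Sanity: Σ A_w = 16 = 2^4 = 16 ✓.


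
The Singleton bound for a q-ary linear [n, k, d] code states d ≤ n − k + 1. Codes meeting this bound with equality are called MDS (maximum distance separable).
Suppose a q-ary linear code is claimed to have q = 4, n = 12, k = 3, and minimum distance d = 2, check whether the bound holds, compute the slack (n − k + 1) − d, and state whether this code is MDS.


Singleton RHS = n − k + 1 = 10, slack = 8, bound satisfied, not MDS.

Singleton bound: d ≤ n − k + 1.
Here n = 12, k = 3, so n − k + 1 = 10.
Given d = 2, check d ≤ 10: YES.
Slack = (n − k + 1) − d = 8.
The code is NOT MDS (slack = 8 > 0).
Description: the claimed parameters are [12, 3, 2]_4; such a code would be non-MDS.


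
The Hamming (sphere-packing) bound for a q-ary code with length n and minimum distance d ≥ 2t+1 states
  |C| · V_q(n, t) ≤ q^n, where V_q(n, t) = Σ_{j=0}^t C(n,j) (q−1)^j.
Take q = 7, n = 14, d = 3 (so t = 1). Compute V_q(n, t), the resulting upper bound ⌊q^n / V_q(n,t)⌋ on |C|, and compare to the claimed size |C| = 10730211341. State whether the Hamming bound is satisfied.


V_q(n, t) = 85, q^n = 678223072849, Hamming bound = 7979094974, |C| = 10730211341 > bound (violated).

Step 1: Compute V_q(n, t) = Σ_{j=0}^1 C(n, j) (q−1)^j.
  j = 0: C(14,0)·(6)^0 = 1·1 = 1.
  j = 1: C(14,1)·(6)^1 = 14·6 = 84.
  V_q(n, t) = 1 + 84 = 85.
Step 2: q^n = 7^14 = 678223072849.
Step 3: Hamming bound ⌊q^n / V_q(n,t)⌋ = ⌊678223072849/85⌋ = 7979094974.
Step 4: Compare |C| = 10730211341 to 7979094974: violated.
The claimed |C| lies above the Hamming bound, so no 7-ary code of length 14 with d ≥ 3 can have 10730211341 codewords.


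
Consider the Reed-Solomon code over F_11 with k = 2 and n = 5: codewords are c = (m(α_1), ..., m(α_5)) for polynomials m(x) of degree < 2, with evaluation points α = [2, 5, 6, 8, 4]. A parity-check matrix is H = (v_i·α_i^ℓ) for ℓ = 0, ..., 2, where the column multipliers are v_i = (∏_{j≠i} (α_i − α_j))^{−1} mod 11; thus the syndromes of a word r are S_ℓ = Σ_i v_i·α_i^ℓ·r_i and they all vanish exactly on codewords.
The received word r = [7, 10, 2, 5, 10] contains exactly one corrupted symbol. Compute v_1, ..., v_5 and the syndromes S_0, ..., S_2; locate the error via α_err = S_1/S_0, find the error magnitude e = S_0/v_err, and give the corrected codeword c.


S = (9, 1, 5), error at position 2, error magnitude e = 4, c = [7, 6, 2, 5, 10].

Step 1: column multipliers v_i = (∏_{j≠i}(α_i − α_j))^{−1} mod 11.
  i = 1 (α = 2): (2−5)(2−6)(2−8)(2−4) = (−3)·(−4)·(−6)·(−2) = 144 ≡ 1, so v_1 = 1^{−1} = 1 (mod 11).
  i = 2 (α = 5): (5−2)(5−6)(5−8)(5−4) = 3·(−1)·(−3)·1 = 9 ≡ 9, so v_2 = 9^{−1} = 5 (mod 11).
  i = 3 (α = 6): (6−2)(6−5)(6−8)(6−4) = 4·1·(−2)·2 = −16 ≡ 6, so v_3 = 6^{−1} = 2 (mod 11).
  i = 4 (α = 8): (8−2)(8−5)(8−6)(8−4) = 6·3·2·4 = 144 ≡ 1, so v_4 = 1^{−1} = 1 (mod 11).
  i = 5 (α = 4): (4−2)(4−5)(4−6)(4−8) = 2·(−1)·(−2)·(−4) = −16 ≡ 6, so v_5 = 6^{−1} = 2 (mod 11).
  v = [1, 5, 2, 1, 2].
Step 2: syndromes of r = [7, 10, 2, 5, 10] (all sums mod 11).
  S_0 = Σ v_i r_i = 1·7 + 5·10 + 2·2 + 1·5 + 2·10 = 86 ≡ 9.
  S_1 = Σ v_i α_i r_i = 1·2·7 + 5·5·10 + 2·6·2 + 1·8·5 + 2·4·10 = 408 ≡ 1.
  α_i^2 mod 11 = [4, 3, 3, 9, 5].
  S_2 = Σ v_i α_i^2 r_i = 1·4·7 + 5·3·10 + 2·3·2 + 1·9·5 + 2·5·10 = 335 ≡ 5.
  S = (9, 1, 5) ≠ 0, so r is not a codeword (an error is present).
Step 3: locate the error. For a single error e at position i, S_ℓ = v_i·e·α_i^ℓ, so α_err = S_1/S_0.
  S_0^{−1} = 9^{−1} = 5 (mod 11), so α_err = 1·5 = 5 ≡ 5 = α_2. Error position i = 2.
  Consistency check: S_2/S_1 = 5·1 = 5 ≡ 5 = α_err ✓ (single-error assumption holds).
Step 4: error magnitude e = S_0/v_2 = S_0·∏_{j≠2}(α_2 − α_j) = 9·9 = 81 ≡ 4 (mod 11).
Step 5: correct position 2: c_2 = r_2 − e = 10 − 4 ≡ 6 (mod 11). Hence c = [7, 6, 2, 5, 10].
  Check: interpolating c through the α_i gives m(x) = 4 + 7·x (degree < 2) with m(α_i) = c_i for every i, so c is indeed a codeword.


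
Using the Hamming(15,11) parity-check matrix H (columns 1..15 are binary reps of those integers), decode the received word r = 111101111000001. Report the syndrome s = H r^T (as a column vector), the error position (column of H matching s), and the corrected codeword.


s = (1, 0, 1, 1)^T, error position = 11, corrected codeword c = 111101111010001

Compute s = H r^T mod 2 one row at a time:
  s_1 = 1 + 1 + 0 + 0 + 0 + 0 + 0 + 1 = 3 ≡ 1 (mod 2).
  s_2 = 1 + 0 + 1 + 1 + 0 + 0 + 0 + 1 = 4 ≡ 0 (mod 2).
  s_3 = 1 + 1 + 1 + 1 + 0 + 0 + 0 + 1 = 5 ≡ 1 (mod 2).
  s_4 = 1 + 1 + 0 + 1 + 1 + 0 + 0 + 1 = 5 ≡ 1 (mod 2).
s = (1, 0, 1, 1)^T — this equals column 11 of H (binary 1011), so error is at position 11.
Correct: flip bit 11 of r = 111101111000001 to get c = 111101111010001.


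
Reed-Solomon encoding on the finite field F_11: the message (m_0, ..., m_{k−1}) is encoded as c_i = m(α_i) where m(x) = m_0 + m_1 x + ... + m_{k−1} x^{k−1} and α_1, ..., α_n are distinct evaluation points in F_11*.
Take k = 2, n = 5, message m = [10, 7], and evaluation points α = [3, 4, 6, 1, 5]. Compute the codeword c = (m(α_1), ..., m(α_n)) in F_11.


c = [9, 5, 8, 6, 1]

Message polynomial: m(x) = 10 + 7·x (mod 11).
For each evaluation point α_i, compute m(α_i) mod 11:
  α_1 = 3: Horner steps 7 → 9, so m(3) = 9.
  α_2 = 4: Horner steps 7 → 5, so m(4) = 5.
  α_3 = 6: Horner steps 7 → 8, so m(6) = 8.
  α_4 = 1: Horner steps 7 → 6, so m(1) = 6.
  α_5 = 5: Horner steps 7 → 1, so m(5) = 1.
Codeword c = [9, 5, 8, 6, 1] ∈ F_11^5.


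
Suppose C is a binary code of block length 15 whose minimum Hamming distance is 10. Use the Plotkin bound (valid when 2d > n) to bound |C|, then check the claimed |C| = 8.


Plotkin bound M ≤ 4; given |C| = 8 > bound (violated).

Check applicability: 2d = 20, n = 15.
2d − n = 5 > 0, so Plotkin applies.
Compute d/(2d−n) = 10/5 ≈ 2.0000.
⌊d/(2d−n)⌋ = 2.
Plotkin bound: M ≤ 2·2 = 4.
Given |C| = 8, check: VIOLATED.
This |C| is above the Plotkin bound, so no binary code with n = 15, d = 10 and 8 codewords exists.


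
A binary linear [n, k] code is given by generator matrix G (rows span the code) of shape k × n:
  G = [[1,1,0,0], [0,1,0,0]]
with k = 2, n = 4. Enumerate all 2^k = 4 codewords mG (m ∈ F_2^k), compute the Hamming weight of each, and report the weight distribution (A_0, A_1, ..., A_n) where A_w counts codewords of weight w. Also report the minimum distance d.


Weight distribution: A_0 = 1, A_1 = 2, A_2 = 1. Minimum distance d = 1.

Enumerate all 2^2 = 4 messages m ∈ F_2^2.
For each, compute codeword c = mG in F_2^4, then tally its weight.
  m = 00 → c = 0000, weight = 0.
  m = 10 → c = 1100, weight = 2.
  m = 01 → c = 0100, weight = 1.
  m = 11 → c = 1000, weight = 1.
Tally weights:
  weight 0: 1 codewords.
  weight 1: 2 codewords.
  weight 2: 1 codewords.
Minimum distance d = smallest w > 0 with A_w > 0 = 1.
Sanity: Σ A_w = 4 = 2^2 = 4 ✓.


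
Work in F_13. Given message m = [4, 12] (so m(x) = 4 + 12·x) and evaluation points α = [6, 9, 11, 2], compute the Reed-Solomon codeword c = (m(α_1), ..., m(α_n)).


c = [11, 8, 6, 2]

Message polynomial: m(x) = 4 + 12·x (mod 13).
For each evaluation point α_i, compute m(α_i) mod 13:
  α_1 = 6: Horner steps 12 → 11, so m(6) = 11.
  α_2 = 9: Horner steps 12 → 8, so m(9) = 8.
  α_3 = 11: Horner steps 12 → 6, so m(11) = 6.
  α_4 = 2: Horner steps 12 → 2, so m(2) = 2.
Codeword c = [11, 8, 6, 2] ∈ F_13^4.


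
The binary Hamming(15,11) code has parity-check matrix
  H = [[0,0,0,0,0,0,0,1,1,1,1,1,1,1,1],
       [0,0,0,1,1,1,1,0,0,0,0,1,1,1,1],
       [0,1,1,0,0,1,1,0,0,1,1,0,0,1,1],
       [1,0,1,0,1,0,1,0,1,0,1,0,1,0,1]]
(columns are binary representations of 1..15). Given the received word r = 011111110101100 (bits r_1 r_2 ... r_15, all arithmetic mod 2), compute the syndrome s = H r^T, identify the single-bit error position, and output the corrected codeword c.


s = (0, 0, 1, 0)^T, error position = 2, corrected codeword c = 001111110101100

Compute s = H r^T mod 2 one row at a time:
  s_1 = 1 + 0 + 1 + 0 + 1 + 1 + 0 + 0 = 4 ≡ 0 (mod 2).
  s_2 = 1 + 1 + 1 + 1 + 1 + 1 + 0 + 0 = 6 ≡ 0 (mod 2).
  s_3 = 1 + 1 + 1 + 1 + 1 + 0 + 0 + 0 = 5 ≡ 1 (mod 2).
  s_4 = 0 + 1 + 1 + 1 + 0 + 0 + 1 + 0 = 4 ≡ 0 (mod 2).
s = (0, 0, 1, 0)^T — this equals column 2 of H (binary 0010), so error is at position 2.
Correct: flip bit 2 of r = 011111110101100 to get c = 001111110101100.


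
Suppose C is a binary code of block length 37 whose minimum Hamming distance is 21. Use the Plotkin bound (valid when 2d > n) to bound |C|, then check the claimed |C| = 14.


Plotkin bound M ≤ 8; given |C| = 14 > bound (violated).

Check applicability: 2d = 42, n = 37.
2d − n = 5 > 0, so Plotkin applies.
Compute d/(2d−n) = 21/5 ≈ 4.2000.
⌊d/(2d−n)⌋ = 4.
Plotkin bound: M ≤ 2·4 = 8.
Given |C| = 14, check: VIOLATED.
This |C| is above the Plotkin bound, so no binary code with n = 37, d = 21 and 14 codewords exists.


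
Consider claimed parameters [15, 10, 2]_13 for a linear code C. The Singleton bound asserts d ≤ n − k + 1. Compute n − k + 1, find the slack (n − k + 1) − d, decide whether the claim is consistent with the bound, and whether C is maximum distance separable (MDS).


Singleton RHS = n − k + 1 = 6, slack = 4, bound satisfied, not MDS.

Singleton bound: d ≤ n − k + 1.
Here n = 15, k = 10, so n − k + 1 = 6.
Given d = 2, check d ≤ 6: YES.
Slack = (n − k + 1) − d = 4.
The code is NOT MDS (slack = 4 > 0).
Description: the claimed parameters are [15, 10, 2]_13; such a code would be non-MDS.


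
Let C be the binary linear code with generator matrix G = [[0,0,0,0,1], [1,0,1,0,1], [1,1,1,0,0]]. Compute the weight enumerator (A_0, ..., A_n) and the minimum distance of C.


Weight distribution: A_0 = 1, A_1 = 2, A_2 = 2, A_3 = 2, A_4 = 1. Minimum distance d = 1.

Enumerate all 2^3 = 8 messages m ∈ F_2^3.
For each, compute codeword c = mG in F_2^5, then tally its weight.
  m = 000 → c = 00000, weight = 0.
  m = 100 → c = 00001, weight = 1.
  m = 010 → c = 10101, weight = 3.
  m = 110 → c = 10100, weight = 2.
  m = 001 → c = 11100, weight = 3.
  m = 101 → c = 11101, weight = 4.
  m = 011 → c = 01001, weight = 2.
  m = 111 → c = 01000, weight = 1.
Tally weights:
  weight 0: 1 codewords.
  weight 1: 2 codewords.
  weight 2: 2 codewords.
  weight 3: 2 codewords.
  weight 4: 1 codewords.
Minimum distance d = smallest w > 0 with A_w > 0 = 1.
Sanity: Σ A_w = 8 = 2^3 = 8 ✓.


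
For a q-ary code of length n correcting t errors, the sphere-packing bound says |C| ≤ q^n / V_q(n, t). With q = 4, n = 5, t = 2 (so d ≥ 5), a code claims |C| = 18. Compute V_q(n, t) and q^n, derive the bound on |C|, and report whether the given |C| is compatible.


V_q(n, t) = 106, q^n = 1024, Hamming bound = 9, |C| = 18 > bound (violated).

Step 1: Compute V_q(n, t) = Σ_{j=0}^2 C(n, j) (q−1)^j.
  j = 0: C(5,0)·(3)^0 = 1·1 = 1.
  j = 1: C(5,1)·(3)^1 = 5·3 = 15.
  j = 2: C(5,2)·(3)^2 = 10·9 = 90.
  V_q(n, t) = 1 + 15 + 90 = 106.
Step 2: q^n = 4^5 = 1024.
Step 3: Hamming bound ⌊q^n / V_q(n,t)⌋ = ⌊1024/106⌋ = 9.
Step 4: Compare |C| = 18 to 9: violated.
The claimed |C| lies above the Hamming bound, so no 4-ary code of length 5 with d ≥ 5 can have 18 codewords.


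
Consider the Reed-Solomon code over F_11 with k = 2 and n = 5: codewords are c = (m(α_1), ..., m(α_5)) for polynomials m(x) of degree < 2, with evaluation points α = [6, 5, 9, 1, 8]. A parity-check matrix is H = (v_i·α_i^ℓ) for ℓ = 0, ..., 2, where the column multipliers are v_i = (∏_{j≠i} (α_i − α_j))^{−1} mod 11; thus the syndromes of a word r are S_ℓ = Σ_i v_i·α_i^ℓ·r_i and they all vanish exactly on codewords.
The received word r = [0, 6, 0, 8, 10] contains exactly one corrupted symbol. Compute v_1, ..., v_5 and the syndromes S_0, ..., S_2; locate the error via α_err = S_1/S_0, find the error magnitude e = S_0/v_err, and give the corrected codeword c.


S = (5, 1, 9), error at position 3, error magnitude e = 7, c = [0, 6, 4, 8, 10].

Step 1: column multipliers v_i = (∏_{j≠i}(α_i − α_j))^{−1} mod 11.
  i = 1 (α = 6): (6−5)(6−9)(6−1)(6−8) = 1·(−3)·5·(−2) = 30 ≡ 8, so v_1 = 8^{−1} = 7 (mod 11).
  i = 2 (α = 5): (5−6)(5−9)(5−1)(5−8) = (−1)·(−4)·4·(−3) = −48 ≡ 7, so v_2 = 7^{−1} = 8 (mod 11).
  i = 3 (α = 9): (9−6)(9−5)(9−1)(9−8) = 3·4·8·1 = 96 ≡ 8, so v_3 = 8^{−1} = 7 (mod 11).
  i = 4 (α = 1): (1−6)(1−5)(1−9)(1−8) = (−5)·(−4)·(−8)·(−7) = 1120 ≡ 9, so v_4 = 9^{−1} = 5 (mod 11).
  i = 5 (α = 8): (8−6)(8−5)(8−9)(8−1) = 2·3·(−1)·7 = −42 ≡ 2, so v_5 = 2^{−1} = 6 (mod 11).
  v = [7, 8, 7, 5, 6].
Step 2: syndromes of r = [0, 6, 0, 8, 10] (all sums mod 11).
  S_0 = Σ v_i r_i = 7·0 + 8·6 + 7·0 + 5·8 + 6·10 = 148 ≡ 5.
  S_1 = Σ v_i α_i r_i = 7·6·0 + 8·5·6 + 7·9·0 + 5·1·8 + 6·8·10 = 760 ≡ 1.
  α_i^2 mod 11 = [3, 3, 4, 1, 9].
  S_2 = Σ v_i α_i^2 r_i = 7·3·0 + 8·3·6 + 7·4·0 + 5·1·8 + 6·9·10 = 724 ≡ 9.
  S = (5, 1, 9) ≠ 0, so r is not a codeword (an error is present).
Step 3: locate the error. For a single error e at position i, S_ℓ = v_i·e·α_i^ℓ, so α_err = S_1/S_0.
  S_0^{−1} = 5^{−1} = 9 (mod 11), so α_err = 1·9 = 9 ≡ 9 = α_3. Error position i = 3.
  Consistency check: S_2/S_1 = 9·1 = 9 ≡ 9 = α_err ✓ (single-error assumption holds).
Step 4: error magnitude e = S_0/v_3 = S_0·∏_{j≠3}(α_3 − α_j) = 5·8 = 40 ≡ 7 (mod 11).
Step 5: correct position 3: c_3 = r_3 − e = 0 − 7 ≡ 4 (mod 11). Hence c = [0, 6, 4, 8, 10].
  Check: interpolating c through the α_i gives m(x) = 3 + 5·x (degree < 2) with m(α_i) = c_i for every i, so c is indeed a codeword.


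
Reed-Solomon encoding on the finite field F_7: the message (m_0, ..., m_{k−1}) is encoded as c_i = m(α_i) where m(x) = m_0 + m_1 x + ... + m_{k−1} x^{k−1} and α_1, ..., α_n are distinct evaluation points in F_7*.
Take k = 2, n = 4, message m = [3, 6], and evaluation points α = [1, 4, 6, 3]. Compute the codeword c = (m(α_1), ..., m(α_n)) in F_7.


c = [2, 6, 4, 0]

Message polynomial: m(x) = 3 + 6·x (mod 7).
For each evaluation point α_i, compute m(α_i) mod 7:
  α_1 = 1: Horner steps 6 → 2, so m(1) = 2.
  α_2 = 4: Horner steps 6 → 6, so m(4) = 6.
  α_3 = 6: Horner steps 6 → 4, so m(6) = 4.
  α_4 = 3: Horner steps 6 → 0, so m(3) = 0.
Codeword c = [2, 6, 4, 0] ∈ F_7^4.


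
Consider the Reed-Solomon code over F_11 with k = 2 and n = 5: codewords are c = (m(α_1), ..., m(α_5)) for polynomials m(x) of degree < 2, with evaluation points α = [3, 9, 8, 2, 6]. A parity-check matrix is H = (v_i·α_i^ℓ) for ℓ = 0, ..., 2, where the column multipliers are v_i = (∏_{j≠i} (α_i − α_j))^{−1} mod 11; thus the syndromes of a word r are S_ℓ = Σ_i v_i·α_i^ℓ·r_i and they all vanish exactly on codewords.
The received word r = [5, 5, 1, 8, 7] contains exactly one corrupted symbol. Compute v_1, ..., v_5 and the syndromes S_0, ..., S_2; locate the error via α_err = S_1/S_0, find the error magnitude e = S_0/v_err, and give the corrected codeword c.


S = (8, 6, 10), error at position 2, error magnitude e = 7, c = [5, 9, 1, 8, 7].

Step 1: column multipliers v_i = (∏_{j≠i}(α_i − α_j))^{−1} mod 11.
  i = 1 (α = 3): (3−9)(3−8)(3−2)(3−6) = (−6)·(−5)·1·(−3) = −90 ≡ 9, so v_1 = 9^{−1} = 5 (mod 11).
  i = 2 (α = 9): (9−3)(9−8)(9−2)(9−6) = 6·1·7·3 = 126 ≡ 5, so v_2 = 5^{−1} = 9 (mod 11).
  i = 3 (α = 8): (8−3)(8−9)(8−2)(8−6) = 5·(−1)·6·2 = −60 ≡ 6, so v_3 = 6^{−1} = 2 (mod 11).
  i = 4 (α = 2): (2−3)(2−9)(2−8)(2−6) = (−1)·(−7)·(−6)·(−4) = 168 ≡ 3, so v_4 = 3^{−1} = 4 (mod 11).
  i = 5 (α = 6): (6−3)(6−9)(6−8)(6−2) = 3·(−3)·(−2)·4 = 72 ≡ 6, so v_5 = 6^{−1} = 2 (mod 11).
  v = [5, 9, 2, 4, 2].
Step 2: syndromes of r = [5, 5, 1, 8, 7] (all sums mod 11).
  S_0 = Σ v_i r_i = 5·5 + 9·5 + 2·1 + 4·8 + 2·7 = 118 ≡ 8.
  S_1 = Σ v_i α_i r_i = 5·3·5 + 9·9·5 + 2·8·1 + 4·2·8 + 2·6·7 = 644 ≡ 6.
  α_i^2 mod 11 = [9, 4, 9, 4, 3].
  S_2 = Σ v_i α_i^2 r_i = 5·9·5 + 9·4·5 + 2·9·1 + 4·4·8 + 2·3·7 = 593 ≡ 10.
  S = (8, 6, 10) ≠ 0, so r is not a codeword (an error is present).
Step 3: locate the error. For a single error e at position i, S_ℓ = v_i·e·α_i^ℓ, so α_err = S_1/S_0.
  S_0^{−1} = 8^{−1} = 7 (mod 11), so α_err = 6·7 = 42 ≡ 9 = α_2. Error position i = 2.
  Consistency check: S_2/S_1 = 10·2 = 20 ≡ 9 = α_err ✓ (single-error assumption holds).
Step 4: error magnitude e = S_0/v_2 = S_0·∏_{j≠2}(α_2 − α_j) = 8·5 = 40 ≡ 7 (mod 11).
Step 5: correct position 2: c_2 = r_2 − e = 5 − 7 ≡ 9 (mod 11). Hence c = [5, 9, 1, 8, 7].
  Check: interpolating c through the α_i gives m(x) = 3 + 8·x (degree < 2) with m(α_i) = c_i for every i, so c is indeed a codeword.


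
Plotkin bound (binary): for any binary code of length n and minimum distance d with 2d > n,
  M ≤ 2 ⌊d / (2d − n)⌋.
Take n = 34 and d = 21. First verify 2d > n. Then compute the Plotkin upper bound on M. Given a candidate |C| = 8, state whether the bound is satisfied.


Plotkin bound M ≤ 4; given |C| = 8 > bound (violated).

Check applicability: 2d = 42, n = 34.
2d − n = 8 > 0, so Plotkin applies.
Compute d/(2d−n) = 21/8 ≈ 2.6250.
⌊d/(2d−n)⌋ = 2.
Plotkin bound: M ≤ 2·2 = 4.
Given |C| = 8, check: VIOLATED.
This |C| is above the Plotkin bound, so no binary code with n = 34, d = 21 and 8 codewords exists.


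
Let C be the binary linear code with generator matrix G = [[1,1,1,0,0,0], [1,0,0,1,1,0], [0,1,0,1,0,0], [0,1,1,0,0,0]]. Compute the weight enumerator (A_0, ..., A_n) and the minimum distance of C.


Weight distribution: A_0 = 1, A_1 = 1, A_2 = 6, A_3 = 6, A_4 = 1, A_5 = 1. Minimum distance d = 1.

Enumerate all 2^4 = 16 messages m ∈ F_2^4.
For each, compute codeword c = mG in F_2^6, then tally its weight.
  m = 0000 → c = 000000, weight = 0.
  m = 1000 → c = 111000, weight = 3.
  m = 0100 → c = 100110, weight = 3.
  m = 1100 → c = 011110, weight = 4.
  m = 0010 → c = 010100, weight = 2.
  m = 1010 → c = 101100, weight = 3.
  m = 0110 → c = 110010, weight = 3.
  m = 1110 → c = 001010, weight = 2.
  m = 0001 → c = 011000, weight = 2.
  m = 1001 → c = 100000, weight = 1.
  m = 0101 → c = 111110, weight = 5.
  m = 1101 → c = 000110, weight = 2.
  m = 0011 → c = 001100, weight = 2.
  m = 1011 → c = 110100, weight = 3.
  m = 0111 → c = 101010, weight = 3.
  m = 1111 → c = 010010, weight = 2.
Tally weights:
  weight 0: 1 codewords.
  weight 1: 1 codewords.
  weight 2: 6 codewords.
  weight 3: 6 codewords.
  weight 4: 1 codewords.
  weight 5: 1 codewords.
Minimum distance d = smallest w > 0 with A_w > 0 = 1.
Sanity: Σ A_w = 16 = 2^4 = 16 ✓.


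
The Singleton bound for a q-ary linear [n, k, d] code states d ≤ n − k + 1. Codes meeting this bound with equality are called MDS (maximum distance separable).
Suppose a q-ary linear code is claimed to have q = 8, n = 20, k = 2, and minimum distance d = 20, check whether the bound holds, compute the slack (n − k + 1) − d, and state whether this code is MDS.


Singleton RHS = n − k + 1 = 19, slack = -1, bound violated (no such code; not MDS).

Singleton bound: d ≤ n − k + 1.
Here n = 20, k = 2, so n − k + 1 = 19.
Given d = 20, check d ≤ 19: NO.
Slack = (n − k + 1) − d = -1.
The slack is negative: d = 20 exceeds n − k + 1 = 19 by 1, so the Singleton bound is violated and no linear [20, 2, 20]_8 code can exist. In particular it is not MDS (MDS requires d = n − k + 1 exactly).
Description: the claimed parameters are [20, 2, 20]_8; such a code would be impossible (violates the Singleton bound).


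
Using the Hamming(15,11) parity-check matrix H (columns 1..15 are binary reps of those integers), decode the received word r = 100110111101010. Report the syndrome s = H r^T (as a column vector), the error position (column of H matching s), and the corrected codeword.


s = (1, 1, 1, 0)^T, error position = 14, corrected codeword c = 100110111101000

Compute s = H r^T mod 2 one row at a time:
  s_1 = 1 + 1 + 1 + 0 + 1 + 0 + 1 + 0 = 5 ≡ 1 (mod 2).
  s_2 = 1 + 1 + 0 + 1 + 1 + 0 + 1 + 0 = 5 ≡ 1 (mod 2).
  s_3 = 0 + 0 + 0 + 1 + 1 + 0 + 1 + 0 = 3 ≡ 1 (mod 2).
  s_4 = 1 + 0 + 1 + 1 + 1 + 0 + 0 + 0 = 4 ≡ 0 (mod 2).
s = (1, 1, 1, 0)^T — this equals column 14 of H (binary 1110), so error is at position 14.
Correct: flip bit 14 of r = 100110111101010 to get c = 100110111101000.


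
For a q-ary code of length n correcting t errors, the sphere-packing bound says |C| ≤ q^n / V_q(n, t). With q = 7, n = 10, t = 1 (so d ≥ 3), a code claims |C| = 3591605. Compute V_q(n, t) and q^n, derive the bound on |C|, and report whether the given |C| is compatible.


V_q(n, t) = 61, q^n = 282475249, Hamming bound = 4630741, |C| = 3591605 ≤ bound (satisfied).

Step 1: Compute V_q(n, t) = Σ_{j=0}^1 C(n, j) (q−1)^j.
  j = 0: C(10,0)·(6)^0 = 1·1 = 1.
  j = 1: C(10,1)·(6)^1 = 10·6 = 60.
  V_q(n, t) = 1 + 60 = 61.
Step 2: q^n = 7^10 = 282475249.
Step 3: Hamming bound ⌊q^n / V_q(n,t)⌋ = ⌊282475249/61⌋ = 4630741.
Step 4: Compare |C| = 3591605 to 4630741: satisfied.
The claimed |C| lies below the Hamming bound.


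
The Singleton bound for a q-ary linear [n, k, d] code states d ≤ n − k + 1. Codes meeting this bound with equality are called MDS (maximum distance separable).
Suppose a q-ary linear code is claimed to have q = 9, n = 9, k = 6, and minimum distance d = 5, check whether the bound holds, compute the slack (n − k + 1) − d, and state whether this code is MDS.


Singleton RHS = n − k + 1 = 4, slack = -1, bound violated (no such code; not MDS).

Singleton bound: d ≤ n − k + 1.
Here n = 9, k = 6, so n − k + 1 = 4.
Given d = 5, check d ≤ 4: NO.
Slack = (n − k + 1) − d = -1.
The slack is negative: d = 5 exceeds n − k + 1 = 4 by 1, so the Singleton bound is violated and no linear [9, 6, 5]_9 code can exist. In particular it is not MDS (MDS requires d = n − k + 1 exactly).
Description: the claimed parameters are [9, 6, 5]_9; such a code would be impossible (violates the Singleton bound).


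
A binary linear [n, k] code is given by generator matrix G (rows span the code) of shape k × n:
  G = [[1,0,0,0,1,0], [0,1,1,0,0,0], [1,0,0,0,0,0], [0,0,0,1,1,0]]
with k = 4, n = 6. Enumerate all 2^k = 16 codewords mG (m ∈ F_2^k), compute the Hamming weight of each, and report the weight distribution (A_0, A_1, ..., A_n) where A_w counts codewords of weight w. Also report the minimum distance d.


Weight distribution: A_0 = 1, A_1 = 3, A_2 = 4, A_3 = 4, A_4 = 3, A_5 = 1. Minimum distance d = 1.

Enumerate all 2^4 = 16 messages m ∈ F_2^4.
For each, compute codeword c = mG in F_2^6, then tally its weight.
  m = 0000 → c = 000000, weight = 0.
  m = 1000 → c = 100010, weight = 2.
  m = 0100 → c = 011000, weight = 2.
  m = 1100 → c = 111010, weight = 4.
  m = 0010 → c = 100000, weight = 1.
  m = 1010 → c = 000010, weight = 1.
  m = 0110 → c = 111000, weight = 3.
  m = 1110 → c = 011010, weight = 3.
  m = 0001 → c = 000110, weight = 2.
  m = 1001 → c = 100100, weight = 2.
  m = 0101 → c = 011110, weight = 4.
  m = 1101 → c = 111100, weight = 4.
  m = 0011 → c = 100110, weight = 3.
  m = 1011 → c = 000100, weight = 1.
  m = 0111 → c = 111110, weight = 5.
  m = 1111 → c = 011100, weight = 3.
Tally weights:
  weight 0: 1 codewords.
  weight 1: 3 codewords.
  weight 2: 4 codewords.
  weight 3: 4 codewords.
  weight 4: 3 codewords.
  weight 5: 1 codewords.
Minimum distance d = smallest w > 0 with A_w > 0 = 1.
Sanity: Σ A_w = 16 = 2^4 = 16 ✓.


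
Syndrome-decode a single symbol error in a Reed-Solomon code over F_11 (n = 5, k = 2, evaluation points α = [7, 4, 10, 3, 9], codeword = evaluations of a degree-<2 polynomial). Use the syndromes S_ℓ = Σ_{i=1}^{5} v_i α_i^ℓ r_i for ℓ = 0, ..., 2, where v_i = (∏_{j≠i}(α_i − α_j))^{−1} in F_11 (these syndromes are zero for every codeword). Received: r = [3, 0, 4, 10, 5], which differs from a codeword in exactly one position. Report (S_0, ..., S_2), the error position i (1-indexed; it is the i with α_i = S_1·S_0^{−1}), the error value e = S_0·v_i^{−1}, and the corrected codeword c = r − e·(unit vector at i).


S = (4, 7, 4), error at position 3, error magnitude e = 9, c = [3, 0, 6, 10, 5].

Step 1: column multipliers v_i = (∏_{j≠i}(α_i − α_j))^{−1} mod 11.
  i = 1 (α = 7): (7−4)(7−10)(7−3)(7−9) = 3·(−3)·4·(−2) = 72 ≡ 6, so v_1 = 6^{−1} = 2 (mod 11).
  i = 2 (α = 4): (4−7)(4−10)(4−3)(4−9) = (−3)·(−6)·1·(−5) = −90 ≡ 9, so v_2 = 9^{−1} = 5 (mod 11).
  i = 3 (α = 10): (10−7)(10−4)(10−3)(10−9) = 3·6·7·1 = 126 ≡ 5, so v_3 = 5^{−1} = 9 (mod 11).
  i = 4 (α = 3): (3−7)(3−4)(3−10)(3−9) = (−4)·(−1)·(−7)·(−6) = 168 ≡ 3, so v_4 = 3^{−1} = 4 (mod 11).
  i = 5 (α = 9): (9−7)(9−4)(9−10)(9−3) = 2·5·(−1)·6 = −60 ≡ 6, so v_5 = 6^{−1} = 2 (mod 11).
  v = [2, 5, 9, 4, 2].
Step 2: syndromes of r = [3, 0, 4, 10, 5] (all sums mod 11).
  S_0 = Σ v_i r_i = 2·3 + 5·0 + 9·4 + 4·10 + 2·5 = 92 ≡ 4.
  S_1 = Σ v_i α_i r_i = 2·7·3 + 5·4·0 + 9·10·4 + 4·3·10 + 2·9·5 = 612 ≡ 7.
  α_i^2 mod 11 = [5, 5, 1, 9, 4].
  S_2 = Σ v_i α_i^2 r_i = 2·5·3 + 5·5·0 + 9·1·4 + 4·9·10 + 2·4·5 = 466 ≡ 4.
  S = (4, 7, 4) ≠ 0, so r is not a codeword (an error is present).
Step 3: locate the error. For a single error e at position i, S_ℓ = v_i·e·α_i^ℓ, so α_err = S_1/S_0.
  S_0^{−1} = 4^{−1} = 3 (mod 11), so α_err = 7·3 = 21 ≡ 10 = α_3. Error position i = 3.
  Consistency check: S_2/S_1 = 4·8 = 32 ≡ 10 = α_err ✓ (single-error assumption holds).
Step 4: error magnitude e = S_0/v_3 = S_0·∏_{j≠3}(α_3 − α_j) = 4·5 = 20 ≡ 9 (mod 11).
Step 5: correct position 3: c_3 = r_3 − e = 4 − 9 ≡ 6 (mod 11). Hence c = [3, 0, 6, 10, 5].
  Check: interpolating c through the α_i gives m(x) = 7 + 1·x (degree < 2) with m(α_i) = c_i for every i, so c is indeed a codeword.


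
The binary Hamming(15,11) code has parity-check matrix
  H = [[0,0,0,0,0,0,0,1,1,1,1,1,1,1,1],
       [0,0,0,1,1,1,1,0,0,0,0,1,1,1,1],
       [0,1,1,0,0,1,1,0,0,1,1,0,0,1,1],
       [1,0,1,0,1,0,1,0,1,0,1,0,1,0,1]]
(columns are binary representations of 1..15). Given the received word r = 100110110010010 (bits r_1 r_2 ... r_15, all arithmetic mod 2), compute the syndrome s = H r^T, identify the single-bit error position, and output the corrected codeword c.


s = (1, 0, 1, 0)^T, error position = 10, corrected codeword c = 100110110110010

Compute s = H r^T mod 2 one row at a time:
  s_1 = 1 + 0 + 0 + 1 + 0 + 0 + 1 + 0 = 3 ≡ 1 (mod 2).
  s_2 = 1 + 1 + 0 + 1 + 0 + 0 + 1 + 0 = 4 ≡ 0 (mod 2).
  s_3 = 0 + 0 + 0 + 1 + 0 + 1 + 1 + 0 = 3 ≡ 1 (mod 2).
  s_4 = 1 + 0 + 1 + 1 + 0 + 1 + 0 + 0 = 4 ≡ 0 (mod 2).
s = (1, 0, 1, 0)^T — this equals column 10 of H (binary 1010), so error is at position 10.
Correct: flip bit 10 of r = 100110110010010 to get c = 100110110110010.
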